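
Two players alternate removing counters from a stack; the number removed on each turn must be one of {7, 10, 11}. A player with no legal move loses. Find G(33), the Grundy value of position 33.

2

G(0) = 0
G(1) = mex{} = 0
G(2) = mex{} = 0
G(3) = mex{} = 0
G(4) = mex{} = 0
G(5) = mex{} = 0
G(6) = mex{} = 0
G(7) = mex{0} = 1
G(8) = mex{0} = 1
G(9) = mex{0} = 1
G(10) = mex{0,0} = 1
G(11) = mex{0,0,0} = 1
G(12) = mex{0,0,0} = 1
G(13) = mex{0,0,0} = 1
G(14) = mex{1,0,0} = 2
G(15) = mex{1,0,0} = 2
G(16) = mex{1,0,0} = 2
G(17) = mex{1,1,0} = 2
G(18) = mex{1,1,1} = 0
G(19) = mex{1,1,1} = 0
G(20) = mex{1,1,1} = 0
G(21) = mex{2,1,1} = 0
G(22) = mex{2,1,1} = 0
G(23) = mex{2,1,1} = 0
G(24) = mex{2,2,1} = 0
G(25) = mex{0,2,2} = 1
G(26) = mex{0,2,2} = 1
G(27) = mex{0,2,2} = 1
G(28) = mex{0,0,2} = 1
G(29) = mex{0,0,0} = 1
G(30) = mex{0,0,0} = 1
G(31) = mex{0,0,0} = 1
G(32) = mex{1,0,0} = 2
G(33) = mex{1,0,0} = 2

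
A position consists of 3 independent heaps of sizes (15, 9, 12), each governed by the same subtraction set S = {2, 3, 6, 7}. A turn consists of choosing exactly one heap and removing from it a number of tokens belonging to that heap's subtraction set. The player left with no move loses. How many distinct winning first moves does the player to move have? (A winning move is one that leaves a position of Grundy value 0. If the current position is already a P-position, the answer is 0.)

All heaps use S = {2, 3, 6, 7}:
G(0) = 0
G(1) = mex{} = 0
G(2) = mex{0} = 1
G(3) = mex{0,0} = 1
G(4) = mex{1,0} = 2
G(5) = mex{1,1} = 0
G(6) = mex{2,1,0} = 3
G(7) = mex{0,2,0,0} = 1
G(8) = mex{3,0,1,0} = 2
G(9) = mex{1,3,1,1} = 0
G(10) = mex{2,1,2,1} = 0
G(11) = mex{0,2,0,2} = 1
G(12) = mex{0,0,3,0} = 1
G(13) = mex{1,0,1,3} = 2
G(14) = mex{1,1,2,1} = 0
G(15) = mex{2,1,0,2} = 3
Heap A: G(15) = 3.
Heap B: G(9) = 0.
Heap C: G(12) = 1.
Combined Grundy value = 3 ⊕ 0 ⊕ 1 = 2.
A winning move leaves total XOR = 0, i.e. changes one component's Grundy value g to g ⊕ X where X is the current total.
Heap A: need g' = 3⊕2 = 1. Options: 15−2→G=2, 15−3→G=1, 15−6→G=0, 15−7→G=2. Hits: 1.
Heap B: need g' = 0⊕2 = 2. Options: 9−2→G=1, 9−3→G=3, 9−6→G=1, 9−7→G=1. Hits: 0.
Heap C: need g' = 1⊕2 = 3. Options: 12−2→G=0, 12−3→G=0, 12−6→G=3, 12−7→G=0. Hits: 1.

2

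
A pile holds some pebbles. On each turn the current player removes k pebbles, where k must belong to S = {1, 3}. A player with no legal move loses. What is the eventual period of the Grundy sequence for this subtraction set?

G(0) = 0
G(1) = mex{0} = 1
G(2) = mex{1} = 0
G(3) = mex{0,0} = 1
G(4) = mex{1,1} = 0
G(5) = mex{0,0} = 1
G(6) = mex{1,1} = 0
G(7) = mex{0,0} = 1
G(8) = mex{1,1} = 0
G(9) = mex{0,0} = 1
G(10) = mex{1,1} = 0
G(11) = mex{0,0} = 1
G(12) = mex{1,1} = 0
G(13) = mex{0,0} = 1
G(14) = mex{1,1} = 0
G(n+2) = G(n) holds for n = 0,…,2 (a full window of length max(S) = 3), so the sequence is purely periodic with period 2.

2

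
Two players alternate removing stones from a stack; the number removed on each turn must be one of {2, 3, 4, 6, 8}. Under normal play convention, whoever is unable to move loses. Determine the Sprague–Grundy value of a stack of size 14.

2

G(0) = 0
G(1) = mex{} = 0
G(2) = mex{0} = 1
G(3) = mex{0,0} = 1
G(4) = mex{1,0,0} = 2
G(5) = mex{1,1,0} = 2
G(6) = mex{2,1,1,0} = 3
G(7) = mex{2,2,1,0} = 3
G(8) = mex{3,2,2,1,0} = 4
G(9) = mex{3,3,2,1,0} = 4
G(10) = mex{4,3,3,2,1} = 0
G(11) = mex{4,4,3,2,1} = 0
G(12) = mex{0,4,4,3,2} = 1
G(13) = mex{0,0,4,3,2} = 1
G(14) = mex{1,0,0,4,3} = 2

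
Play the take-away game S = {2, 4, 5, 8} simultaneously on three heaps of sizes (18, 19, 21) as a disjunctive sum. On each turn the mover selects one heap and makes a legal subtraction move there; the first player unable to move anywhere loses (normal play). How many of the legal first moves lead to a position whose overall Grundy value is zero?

0

All heaps use S = {2, 4, 5, 8}:
n :  0  1  2  3  4  5  6  7  8  9 10 11 12 13 14 15 16 17 18 19 20 21
G :  0  0  1  1  2  2  3  0  4  1  0  2  1  0  2  1  0  2  1  0  2  1
Heap A: G(18) = 1.
Heap B: G(19) = 0.
Heap C: G(21) = 1.
Combined Grundy value = 1 ⊕ 0 ⊕ 1 = 0.
A winning move leaves total XOR = 0, i.e. changes one component's Grundy value g to g ⊕ X where X is the current total.
Heap A: target g' = 1⊕0 = 1, but every legal move changes the Grundy value (mex property), so 0 moves.
Heap B: target g' = 0⊕0 = 0, but every legal move changes the Grundy value (mex property), so 0 moves.
Heap C: target g' = 1⊕0 = 1, but every legal move changes the Grundy value (mex property), so 0 moves.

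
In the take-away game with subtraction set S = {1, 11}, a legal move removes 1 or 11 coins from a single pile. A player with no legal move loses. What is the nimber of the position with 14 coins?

n :  0  1  2  3  4  5  6  7  8  9 10 11 12 13 14
G :  0  1  0  1  0  1  0  1  0  1  0  1  0  1  0

0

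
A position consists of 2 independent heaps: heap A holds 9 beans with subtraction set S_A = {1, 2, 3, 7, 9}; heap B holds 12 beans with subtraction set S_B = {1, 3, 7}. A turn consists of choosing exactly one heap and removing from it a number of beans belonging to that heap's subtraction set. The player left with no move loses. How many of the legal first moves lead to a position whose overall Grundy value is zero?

Heap A, S = {1, 2, 3, 7, 9}:
n : 0 1 2 3 4 5 6 7 8 9
G : 0 1 2 3 0 1 2 3 0 1
G_A(9) = 1.
Heap B, S = {1, 3, 7}:
n :  0  1  2  3  4  5  6  7  8  9 10 11 12
G :  0  1  0  1  0  1  0  1  0  1  0  1  0
G_B(12) = 0.
Combined Grundy value = 1 ⊕ 0 = 1.
A winning move leaves total XOR = 0, i.e. changes one component's Grundy value g to g ⊕ X where X is the current total.
Heap A: need g' = 1⊕1 = 0. Options: 9−1→G=0, 9−2→G=3, 9−3→G=2, 9−7→G=2, 9−9→G=0. Hits: 2.
Heap B: need g' = 0⊕1 = 1. Options: 12−1→G=1, 12−3→G=1, 12−7→G=1. Hits: 3.

5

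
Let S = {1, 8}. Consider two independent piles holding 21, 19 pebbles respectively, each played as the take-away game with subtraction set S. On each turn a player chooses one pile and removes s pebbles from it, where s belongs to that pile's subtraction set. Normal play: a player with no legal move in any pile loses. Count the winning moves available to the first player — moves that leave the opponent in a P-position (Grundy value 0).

All piles use S = {1, 8}:
n :  0  1  2  3  4  5  6  7  8  9 10 11 12 13 14 15 16 17 18 19 20 21
G :  0  1  0  1  0  1  0  1  2  0  1  0  1  0  1  0  1  2  0  1  0  1
Pile A: G(21) = 1.
Pile B: G(19) = 1.
Combined Grundy value = 1 ⊕ 1 = 0.
A winning move leaves total XOR = 0, i.e. changes one component's Grundy value g to g ⊕ X where X is the current total.
Pile A: target g' = 1⊕0 = 1, but every legal move changes the Grundy value (mex property), so 0 moves.
Pile B: target g' = 1⊕0 = 1, but every legal move changes the Grundy value (mex property), so 0 moves.

0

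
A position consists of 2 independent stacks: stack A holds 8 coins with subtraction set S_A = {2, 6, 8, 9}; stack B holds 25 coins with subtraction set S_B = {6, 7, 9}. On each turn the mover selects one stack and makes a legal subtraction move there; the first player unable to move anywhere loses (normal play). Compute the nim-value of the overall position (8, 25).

Stack A, S = {2, 6, 8, 9}:
n : 0 1 2 3 4 5 6 7 8
G : 0 0 1 1 0 0 1 1 2
G_A(8) = 2.
Stack B, S = {6, 7, 9}:
n :  0  1  2  3  4  5  6  7  8  9 10 11 12 13 14 15 16 17 18 19 20 21 22 23 24 25
G :  0  0  0  0  0  0  1  1  1  1  1  1  2  2  2  0  0  0  0  0  0  1  1  1  1  1
G_B(25) = 1.
Combined Grundy value = 2 ⊕ 1 = 3.

3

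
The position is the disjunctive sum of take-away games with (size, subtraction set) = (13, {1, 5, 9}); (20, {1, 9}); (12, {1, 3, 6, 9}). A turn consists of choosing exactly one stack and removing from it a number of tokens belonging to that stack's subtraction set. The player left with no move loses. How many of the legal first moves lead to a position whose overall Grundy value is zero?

6

Stack A, S = {1, 5, 9}:
G(0) = 0
G(1) = mex{0} = 1
G(2) = mex{1} = 0
G(3) = mex{0} = 1
G(4) = mex{1} = 0
G(5) = mex{0,0} = 1
G(6) = mex{1,1} = 0
G(7) = mex{0,0} = 1
G(8) = mex{1,1} = 0
G(9) = mex{0,0,0} = 1
G(10) = mex{1,1,1} = 0
G(11) = mex{0,0,0} = 1
G(12) = mex{1,1,1} = 0
G(13) = mex{0,0,0} = 1
G_A(13) = 1.
Stack B, S = {1, 9}:
n :  0  1  2  3  4  5  6  7  8  9 10 11 12 13 14 15 16 17 18 19 20
G :  0  1  0  1  0  1  0  1  0  1  0  1  0  1  0  1  0  1  0  1  0
G_B(20) = 0.
Stack C, S = {1, 3, 6, 9}:
G(0) = 0
G(1) = mex{0} = 1
G(2) = mex{1} = 0
G(3) = mex{0,0} = 1
G(4) = mex{1,1} = 0
G(5) = mex{0,0} = 1
G(6) = mex{1,1,0} = 2
G(7) = mex{2,0,1} = 3
G(8) = mex{3,1,0} = 2
G(9) = mex{2,2,1,0} = 3
G(10) = mex{3,3,0,1} = 2
G(11) = mex{2,2,1,0} = 3
G(12) = mex{3,3,2,1} = 0
G_C(12) = 0.
Combined Grundy value = 1 ⊕ 0 ⊕ 0 = 1.
A winning move leaves total XOR = 0, i.e. changes one component's Grundy value g to g ⊕ X where X is the current total.
Stack A: need g' = 1⊕1 = 0. Options: 13−1→G=0, 13−5→G=0, 13−9→G=0. Hits: 3.
Stack B: need g' = 0⊕1 = 1. Options: 20−1→G=1, 20−9→G=1. Hits: 2.
Stack C: need g' = 0⊕1 = 1. Options: 12−1→G=3, 12−3→G=3, 12−6→G=2, 12−9→G=1. Hits: 1.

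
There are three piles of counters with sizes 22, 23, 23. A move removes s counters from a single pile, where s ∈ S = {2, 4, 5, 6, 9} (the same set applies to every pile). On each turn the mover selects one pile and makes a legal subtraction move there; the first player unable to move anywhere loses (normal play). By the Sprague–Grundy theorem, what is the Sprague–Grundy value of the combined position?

2

All piles use S = {2, 4, 5, 6, 9}:
G(0) = 0
G(1) = mex{} = 0
G(2) = mex{0} = 1
G(3) = mex{0} = 1
G(4) = mex{1,0} = 2
G(5) = mex{1,0,0} = 2
G(6) = mex{2,1,0,0} = 3
G(7) = mex{2,1,1,0} = 3
G(8) = mex{3,2,1,1} = 0
G(9) = mex{3,2,2,1,0} = 4
G(10) = mex{0,3,2,2,0} = 1
G(11) = mex{4,3,3,2,1} = 0
G(12) = mex{1,0,3,3,1} = 2
G(13) = mex{0,4,0,3,2} = 1
G(14) = mex{2,1,4,0,2} = 3
G(15) = mex{1,0,1,4,3} = 2
G(16) = mex{3,2,0,1,3} = 4
G(17) = mex{2,1,2,0,0} = 3
G(18) = mex{4,3,1,2,4} = 0
G(19) = mex{3,2,3,1,1} = 0
G(20) = mex{0,4,2,3,0} = 1
G(21) = mex{0,3,4,2,2} = 1
G(22) = mex{1,0,3,4,1} = 2
G(23) = mex{1,0,0,3,3} = 2
Pile A: G(22) = 2.
Pile B: G(23) = 2.
Pile C: G(23) = 2.
Combined Grundy value = 2 ⊕ 2 ⊕ 2 = 2.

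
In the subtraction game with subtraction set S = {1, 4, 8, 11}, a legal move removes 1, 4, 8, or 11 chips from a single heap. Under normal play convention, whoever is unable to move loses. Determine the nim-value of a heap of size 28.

n :  0  1  2  3  4  5  6  7  8  9 10 11 12 13 14 15 16 17 18 19 20 21 22 23 24 25 26 27 28
G :  0  1  0  1  2  0  1  0  1  2  3  2  0  1  0  1  2  0  1  0  1  2  3  2  0  1  0  1  2

2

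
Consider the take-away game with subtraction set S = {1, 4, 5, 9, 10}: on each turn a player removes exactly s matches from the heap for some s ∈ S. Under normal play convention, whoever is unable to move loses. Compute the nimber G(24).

4

n :  0  1  2  3  4  5  6  7  8  9 10 11 12 13 14 15 16 17 18 19 20 21 22 23 24
G :  0  1  0  1  2  3  2  3  0  1  4  5  2  3  0  1  0  1  2  3  2  3  0  1  4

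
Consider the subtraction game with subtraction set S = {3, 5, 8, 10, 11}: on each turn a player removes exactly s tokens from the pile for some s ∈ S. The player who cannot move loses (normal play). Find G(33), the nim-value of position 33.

G(0) = 0
G(1) = mex{} = 0
G(2) = mex{} = 0
G(3) = mex{0} = 1
G(4) = mex{0} = 1
G(5) = mex{0,0} = 1
G(6) = mex{1,0} = 2
G(7) = mex{1,0} = 2
G(8) = mex{1,1,0} = 2
G(9) = mex{2,1,0} = 3
G(10) = mex{2,1,0,0} = 3
G(11) = mex{2,2,1,0,0} = 3
G(12) = mex{3,2,1,0,0} = 4
G(13) = mex{3,2,1,1,0} = 4
G(14) = mex{3,3,2,1,1} = 0
G(15) = mex{4,3,2,1,1} = 0
G(16) = mex{4,3,2,2,1} = 0
G(17) = mex{0,4,3,2,2} = 1
G(18) = mex{0,4,3,2,2} = 1
G(19) = mex{0,0,3,3,2} = 1
G(20) = mex{1,0,4,3,3} = 2
G(21) = mex{1,0,4,3,3} = 2
G(22) = mex{1,1,0,4,3} = 2
G(23) = mex{2,1,0,4,4} = 3
G(24) = mex{2,1,0,0,4} = 3
G(25) = mex{2,2,1,0,0} = 3
G(26) = mex{3,2,1,0,0} = 4
G(27) = mex{3,2,1,1,0} = 4
G(28) = mex{3,3,2,1,1} = 0
G(29) = mex{4,3,2,1,1} = 0
G(30) = mex{4,3,2,2,1} = 0
G(31) = mex{0,4,3,2,2} = 1
G(32) = mex{0,4,3,2,2} = 1
G(33) = mex{0,0,3,3,2} = 1

1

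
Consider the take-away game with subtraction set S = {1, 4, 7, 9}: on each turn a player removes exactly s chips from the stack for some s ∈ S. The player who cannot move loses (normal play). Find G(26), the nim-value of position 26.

G(0) = 0
G(1) = mex{0} = 1
G(2) = mex{1} = 0
G(3) = mex{0} = 1
G(4) = mex{1,0} = 2
G(5) = mex{2,1} = 0
G(6) = mex{0,0} = 1
G(7) = mex{1,1,0} = 2
G(8) = mex{2,2,1} = 0
G(9) = mex{0,0,0,0} = 1
G(10) = mex{1,1,1,1} = 0
G(11) = mex{0,2,2,0} = 1
G(12) = mex{1,0,0,1} = 2
G(13) = mex{2,1,1,2} = 0
G(14) = mex{0,0,2,0} = 1
G(15) = mex{1,1,0,1} = 2
G(16) = mex{2,2,1,2} = 0
G(17) = mex{0,0,0,0} = 1
G(18) = mex{1,1,1,1} = 0
G(19) = mex{0,2,2,0} = 1
G(20) = mex{1,0,0,1} = 2
G(21) = mex{2,1,1,2} = 0
G(22) = mex{0,0,2,0} = 1
G(23) = mex{1,1,0,1} = 2
G(24) = mex{2,2,1,2} = 0
G(25) = mex{0,0,0,0} = 1
G(26) = mex{1,1,1,1} = 0

0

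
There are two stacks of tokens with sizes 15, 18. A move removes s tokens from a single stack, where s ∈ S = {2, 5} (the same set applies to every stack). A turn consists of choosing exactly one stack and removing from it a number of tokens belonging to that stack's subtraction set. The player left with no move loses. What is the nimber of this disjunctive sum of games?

0

All stacks use S = {2, 5}:
G(0) = 0
G(1) = mex{} = 0
G(2) = mex{0} = 1
G(3) = mex{0} = 1
G(4) = mex{1} = 0
G(5) = mex{1,0} = 2
G(6) = mex{0,0} = 1
G(7) = mex{2,1} = 0
G(8) = mex{1,1} = 0
G(9) = mex{0,0} = 1
G(10) = mex{0,2} = 1
G(11) = mex{1,1} = 0
G(12) = mex{1,0} = 2
G(13) = mex{0,0} = 1
G(14) = mex{2,1} = 0
G(15) = mex{1,1} = 0
G(16) = mex{0,0} = 1
G(17) = mex{0,2} = 1
G(18) = mex{1,1} = 0
Stack A: G(15) = 0.
Stack B: G(18) = 0.
Combined Grundy value = 0 ⊕ 0 = 0.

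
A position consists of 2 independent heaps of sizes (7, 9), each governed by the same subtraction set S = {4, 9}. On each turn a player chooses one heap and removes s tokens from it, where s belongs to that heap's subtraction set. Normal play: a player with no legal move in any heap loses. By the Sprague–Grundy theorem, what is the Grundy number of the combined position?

All heaps use S = {4, 9}:
n : 0 1 2 3 4 5 6 7 8 9
G : 0 0 0 0 1 1 1 1 0 2
Heap A: G(7) = 1.
Heap B: G(9) = 2.
Combined Grundy value = 1 ⊕ 2 = 3.

3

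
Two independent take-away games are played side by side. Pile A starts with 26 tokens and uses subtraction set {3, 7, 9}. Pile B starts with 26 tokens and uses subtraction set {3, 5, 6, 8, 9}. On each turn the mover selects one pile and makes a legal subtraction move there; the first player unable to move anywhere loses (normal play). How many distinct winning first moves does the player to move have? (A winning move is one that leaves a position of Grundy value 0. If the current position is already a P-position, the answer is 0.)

0

Pile A, S = {3, 7, 9}:
G(0) = 0
G(1) = mex{} = 0
G(2) = mex{} = 0
G(3) = mex{0} = 1
G(4) = mex{0} = 1
G(5) = mex{0} = 1
G(6) = mex{1} = 0
G(7) = mex{1,0} = 2
G(8) = mex{1,0} = 2
G(9) = mex{0,0,0} = 1
G(10) = mex{2,1,0} = 3
G(11) = mex{2,1,0} = 3
G(12) = mex{1,1,1} = 0
G(13) = mex{3,0,1} = 2
G(14) = mex{3,2,1} = 0
G(15) = mex{0,2,0} = 1
G(16) = mex{2,1,2} = 0
G(17) = mex{0,3,2} = 1
G(18) = mex{1,3,1} = 0
G(19) = mex{0,0,3} = 1
G(20) = mex{1,2,3} = 0
G(21) = mex{0,0,0} = 1
G(22) = mex{1,1,2} = 0
G(23) = mex{0,0,0} = 1
G(24) = mex{1,1,1} = 0
G(25) = mex{0,0,0} = 1
G(26) = mex{1,1,1} = 0
G_A(26) = 0.
Pile B, S = {3, 5, 6, 8, 9}:
G(0) = 0
G(1) = mex{} = 0
G(2) = mex{} = 0
G(3) = mex{0} = 1
G(4) = mex{0} = 1
G(5) = mex{0,0} = 1
G(6) = mex{1,0,0} = 2
G(7) = mex{1,0,0} = 2
G(8) = mex{1,1,0,0} = 2
G(9) = mex{2,1,1,0,0} = 3
G(10) = mex{2,1,1,0,0} = 3
G(11) = mex{2,2,1,1,0} = 3
G(12) = mex{3,2,2,1,1} = 0
G(13) = mex{3,2,2,1,1} = 0
G(14) = mex{3,3,2,2,1} = 0
G(15) = mex{0,3,3,2,2} = 1
G(16) = mex{0,3,3,2,2} = 1
G(17) = mex{0,0,3,3,2} = 1
G(18) = mex{1,0,0,3,3} = 2
G(19) = mex{1,0,0,3,3} = 2
G(20) = mex{1,1,0,0,3} = 2
G(21) = mex{2,1,1,0,0} = 3
G(22) = mex{2,1,1,0,0} = 3
G(23) = mex{2,2,1,1,0} = 3
G(24) = mex{3,2,2,1,1} = 0
G(25) = mex{3,2,2,1,1} = 0
G(26) = mex{3,3,2,2,1} = 0
G_B(26) = 0.
Combined Grundy value = 0 ⊕ 0 = 0.
A winning move leaves total XOR = 0, i.e. changes one component's Grundy value g to g ⊕ X where X is the current total.
Pile A: target g' = 0⊕0 = 0, but every legal move changes the Grundy value (mex property), so 0 moves.
Pile B: target g' = 0⊕0 = 0, but every legal move changes the Grundy value (mex property), so 0 moves.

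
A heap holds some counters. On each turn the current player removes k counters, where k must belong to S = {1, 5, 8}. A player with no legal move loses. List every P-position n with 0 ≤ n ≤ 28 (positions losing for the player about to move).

0, 2, 4, 6, 13, 15, 17, 19, 26, 28

G(0) = 0
G(1) = mex{0} = 1
G(2) = mex{1} = 0
G(3) = mex{0} = 1
G(4) = mex{1} = 0
G(5) = mex{0,0} = 1
G(6) = mex{1,1} = 0
G(7) = mex{0,0} = 1
G(8) = mex{1,1,0} = 2
G(9) = mex{2,0,1} = 3
G(10) = mex{3,1,0} = 2
G(11) = mex{2,0,1} = 3
G(12) = mex{3,1,0} = 2
G(13) = mex{2,2,1} = 0
G(14) = mex{0,3,0} = 1
G(15) = mex{1,2,1} = 0
G(16) = mex{0,3,2} = 1
G(17) = mex{1,2,3} = 0
G(18) = mex{0,0,2} = 1
G(19) = mex{1,1,3} = 0
G(20) = mex{0,0,2} = 1
G(21) = mex{1,1,0} = 2
G(22) = mex{2,0,1} = 3
G(23) = mex{3,1,0} = 2
G(24) = mex{2,0,1} = 3
G(25) = mex{3,1,0} = 2
G(26) = mex{2,2,1} = 0
G(27) = mex{0,3,0} = 1
G(28) = mex{1,2,1} = 0
P-positions are exactly the n with G(n) = 0.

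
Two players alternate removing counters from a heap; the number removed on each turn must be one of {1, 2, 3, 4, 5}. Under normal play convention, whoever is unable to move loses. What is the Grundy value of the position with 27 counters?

3

n :  0  1  2  3  4  5  6  7  8  9 10 11 12 13 14 15 16 17 18 19 20 21 22 23 24 25 26 27
G :  0  1  2  3  4  5  0  1  2  3  4  5  0  1  2  3  4  5  0  1  2  3  4  5  0  1  2  3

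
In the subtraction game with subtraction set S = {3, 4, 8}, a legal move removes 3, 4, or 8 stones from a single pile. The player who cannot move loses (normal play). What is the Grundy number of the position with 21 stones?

n :  0  1  2  3  4  5  6  7  8  9 10 11 12 13 14 15 16 17 18 19 20 21
G :  0  0  0  1  1  1  2  0  2  3  1  3  0  0  0  1  1  1  2  0  2  3

3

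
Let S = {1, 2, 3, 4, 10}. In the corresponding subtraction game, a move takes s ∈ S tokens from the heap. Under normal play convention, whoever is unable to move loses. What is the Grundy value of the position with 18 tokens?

G(0) = 0
G(1) = mex{0} = 1
G(2) = mex{1,0} = 2
G(3) = mex{2,1,0} = 3
G(4) = mex{3,2,1,0} = 4
G(5) = mex{4,3,2,1} = 0
G(6) = mex{0,4,3,2} = 1
G(7) = mex{1,0,4,3} = 2
G(8) = mex{2,1,0,4} = 3
G(9) = mex{3,2,1,0} = 4
G(10) = mex{4,3,2,1,0} = 5
G(11) = mex{5,4,3,2,1} = 0
G(12) = mex{0,5,4,3,2} = 1
G(13) = mex{1,0,5,4,3} = 2
G(14) = mex{2,1,0,5,4} = 3
G(15) = mex{3,2,1,0,0} = 4
G(16) = mex{4,3,2,1,1} = 0
G(17) = mex{0,4,3,2,2} = 1
G(18) = mex{1,0,4,3,3} = 2

2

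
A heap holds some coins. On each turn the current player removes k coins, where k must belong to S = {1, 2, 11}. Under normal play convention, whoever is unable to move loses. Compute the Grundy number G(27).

G(0) = 0
G(1) = mex{0} = 1
G(2) = mex{1,0} = 2
G(3) = mex{2,1} = 0
G(4) = mex{0,2} = 1
G(5) = mex{1,0} = 2
G(6) = mex{2,1} = 0
G(7) = mex{0,2} = 1
G(8) = mex{1,0} = 2
G(9) = mex{2,1} = 0
G(10) = mex{0,2} = 1
G(11) = mex{1,0,0} = 2
G(12) = mex{2,1,1} = 0
G(13) = mex{0,2,2} = 1
G(14) = mex{1,0,0} = 2
G(15) = mex{2,1,1} = 0
G(16) = mex{0,2,2} = 1
G(17) = mex{1,0,0} = 2
G(18) = mex{2,1,1} = 0
G(19) = mex{0,2,2} = 1
G(20) = mex{1,0,0} = 2
G(21) = mex{2,1,1} = 0
G(22) = mex{0,2,2} = 1
G(23) = mex{1,0,0} = 2
G(24) = mex{2,1,1} = 0
G(25) = mex{0,2,2} = 1
G(26) = mex{1,0,0} = 2
G(27) = mex{2,1,1} = 0

0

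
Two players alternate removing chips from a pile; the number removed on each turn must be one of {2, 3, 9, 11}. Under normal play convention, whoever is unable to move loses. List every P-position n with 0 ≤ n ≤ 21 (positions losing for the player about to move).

G(0) = 0
G(1) = mex{} = 0
G(2) = mex{0} = 1
G(3) = mex{0,0} = 1
G(4) = mex{1,0} = 2
G(5) = mex{1,1} = 0
G(6) = mex{2,1} = 0
G(7) = mex{0,2} = 1
G(8) = mex{0,0} = 1
G(9) = mex{1,0,0} = 2
G(10) = mex{1,1,0} = 2
G(11) = mex{2,1,1,0} = 3
G(12) = mex{2,2,1,0} = 3
G(13) = mex{3,2,2,1} = 0
G(14) = mex{3,3,0,1} = 2
G(15) = mex{0,3,0,2} = 1
G(16) = mex{2,0,1,0} = 3
G(17) = mex{1,2,1,0} = 3
G(18) = mex{3,1,2,1} = 0
G(19) = mex{3,3,2,1} = 0
G(20) = mex{0,3,3,2} = 1
G(21) = mex{0,0,3,2} = 1
P-positions are exactly the n with G(n) = 0.

0, 1, 5, 6, 13, 18, 19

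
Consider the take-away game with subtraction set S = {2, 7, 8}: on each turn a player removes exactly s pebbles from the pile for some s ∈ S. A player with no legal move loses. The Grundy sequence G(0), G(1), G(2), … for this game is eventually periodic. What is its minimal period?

5

G(0) = 0
G(1) = mex{} = 0
G(2) = mex{0} = 1
G(3) = mex{0} = 1
G(4) = mex{1} = 0
G(5) = mex{1} = 0
G(6) = mex{0} = 1
G(7) = mex{0,0} = 1
G(8) = mex{1,0,0} = 2
G(9) = mex{1,1,0} = 2
G(10) = mex{2,1,1} = 0
G(11) = mex{2,0,1} = 3
G(12) = mex{0,0,0} = 1
G(13) = mex{3,1,0} = 2
G(14) = mex{1,1,1} = 0
G(15) = mex{2,2,1} = 0
G(16) = mex{0,2,2} = 1
G(17) = mex{0,0,2} = 1
G(18) = mex{1,3,0} = 2
G(19) = mex{1,1,3} = 0
G(20) = mex{2,2,1} = 0
G(21) = mex{0,0,2} = 1
G(22) = mex{0,0,0} = 1
G(23) = mex{1,1,0} = 2
G(24) = mex{1,1,1} = 0
G(25) = mex{2,2,1} = 0
G(26) = mex{0,0,2} = 1
From n = 12 onward G(n+5) = G(n); since this holds over max(S) = 8 consecutive positions the period is 5 (pre-period 12).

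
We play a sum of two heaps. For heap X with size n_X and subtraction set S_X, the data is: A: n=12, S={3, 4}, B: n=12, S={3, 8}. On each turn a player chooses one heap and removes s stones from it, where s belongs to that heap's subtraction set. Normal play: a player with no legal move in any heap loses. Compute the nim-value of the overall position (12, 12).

Heap A, S = {3, 4}:
n :  0  1  2  3  4  5  6  7  8  9 10 11 12
G :  0  0  0  1  1  1  2  0  0  0  1  1  1
G_A(12) = 1.
Heap B, S = {3, 8}:
G(0) = 0
G(1) = mex{} = 0
G(2) = mex{} = 0
G(3) = mex{0} = 1
G(4) = mex{0} = 1
G(5) = mex{0} = 1
G(6) = mex{1} = 0
G(7) = mex{1} = 0
G(8) = mex{1,0} = 2
G(9) = mex{0,0} = 1
G(10) = mex{0,0} = 1
G(11) = mex{2,1} = 0
G(12) = mex{1,1} = 0
G_B(12) = 0.
Combined Grundy value = 1 ⊕ 0 = 1.

1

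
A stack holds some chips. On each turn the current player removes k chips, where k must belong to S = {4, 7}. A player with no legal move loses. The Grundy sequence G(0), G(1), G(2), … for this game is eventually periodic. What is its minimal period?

G(0) = 0
G(1) = mex{} = 0
G(2) = mex{} = 0
G(3) = mex{} = 0
G(4) = mex{0} = 1
G(5) = mex{0} = 1
G(6) = mex{0} = 1
G(7) = mex{0,0} = 1
G(8) = mex{1,0} = 2
G(9) = mex{1,0} = 2
G(10) = mex{1,0} = 2
G(11) = mex{1,1} = 0
G(12) = mex{2,1} = 0
G(13) = mex{2,1} = 0
G(14) = mex{2,1} = 0
G(15) = mex{0,2} = 1
G(16) = mex{0,2} = 1
G(17) = mex{0,2} = 1
G(18) = mex{0,0} = 1
G(19) = mex{1,0} = 2
G(20) = mex{1,0} = 2
G(21) = mex{1,0} = 2
G(22) = mex{1,1} = 0
G(23) = mex{2,1} = 0
G(n+11) = G(n) holds for n = 0,…,6 (a full window of length max(S) = 7), so the sequence is purely periodic with period 11.

11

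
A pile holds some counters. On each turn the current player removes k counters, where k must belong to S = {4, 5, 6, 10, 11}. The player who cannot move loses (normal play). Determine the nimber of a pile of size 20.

1

n :  0  1  2  3  4  5  6  7  8  9 10 11 12 13 14 15 16 17 18 19 20
G :  0  0  0  0  1  1  1  1  2  2  2  2  3  3  3  0  0  0  0  1  1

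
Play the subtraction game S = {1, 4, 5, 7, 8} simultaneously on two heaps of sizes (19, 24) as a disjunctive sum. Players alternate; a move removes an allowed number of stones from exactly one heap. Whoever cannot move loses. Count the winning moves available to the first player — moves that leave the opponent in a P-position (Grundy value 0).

2

All heaps use S = {1, 4, 5, 7, 8}:
G(0) = 0
G(1) = mex{0} = 1
G(2) = mex{1} = 0
G(3) = mex{0} = 1
G(4) = mex{1,0} = 2
G(5) = mex{2,1,0} = 3
G(6) = mex{3,0,1} = 2
G(7) = mex{2,1,0,0} = 3
G(8) = mex{3,2,1,1,0} = 4
G(9) = mex{4,3,2,0,1} = 5
G(10) = mex{5,2,3,1,0} = 4
G(11) = mex{4,3,2,2,1} = 0
G(12) = mex{0,4,3,3,2} = 1
G(13) = mex{1,5,4,2,3} = 0
G(14) = mex{0,4,5,3,2} = 1
G(15) = mex{1,0,4,4,3} = 2
G(16) = mex{2,1,0,5,4} = 3
G(17) = mex{3,0,1,4,5} = 2
G(18) = mex{2,1,0,0,4} = 3
G(19) = mex{3,2,1,1,0} = 4
G(20) = mex{4,3,2,0,1} = 5
G(21) = mex{5,2,3,1,0} = 4
G(22) = mex{4,3,2,2,1} = 0
G(23) = mex{0,4,3,3,2} = 1
G(24) = mex{1,5,4,2,3} = 0
Heap A: G(19) = 4.
Heap B: G(24) = 0.
Combined Grundy value = 4 ⊕ 0 = 4.
A winning move leaves total XOR = 0, i.e. changes one component's Grundy value g to g ⊕ X where X is the current total.
Heap A: need g' = 4⊕4 = 0. Options: 19−1→G=3, 19−4→G=2, 19−5→G=1, 19−7→G=1, 19−8→G=0. Hits: 1.
Heap B: need g' = 0⊕4 = 4. Options: 24−1→G=1, 24−4→G=5, 24−5→G=4, 24−7→G=2, 24−8→G=3. Hits: 1.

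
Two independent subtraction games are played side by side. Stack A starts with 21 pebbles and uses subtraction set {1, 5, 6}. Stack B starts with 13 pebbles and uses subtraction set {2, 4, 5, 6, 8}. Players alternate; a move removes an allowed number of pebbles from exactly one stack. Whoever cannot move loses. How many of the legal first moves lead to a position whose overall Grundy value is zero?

2

Stack A, S = {1, 5, 6}:
n :  0  1  2  3  4  5  6  7  8  9 10 11 12 13 14 15 16 17 18 19 20 21
G :  0  1  0  1  0  1  2  3  2  3  2  0  1  0  1  0  1  2  3  2  3  2
G_A(21) = 2.
Stack B, S = {2, 4, 5, 6, 8}:
G(0) = 0
G(1) = mex{} = 0
G(2) = mex{0} = 1
G(3) = mex{0} = 1
G(4) = mex{1,0} = 2
G(5) = mex{1,0,0} = 2
G(6) = mex{2,1,0,0} = 3
G(7) = mex{2,1,1,0} = 3
G(8) = mex{3,2,1,1,0} = 4
G(9) = mex{3,2,2,1,0} = 4
G(10) = mex{4,3,2,2,1} = 0
G(11) = mex{4,3,3,2,1} = 0
G(12) = mex{0,4,3,3,2} = 1
G(13) = mex{0,4,4,3,2} = 1
G_B(13) = 1.
Combined Grundy value = 2 ⊕ 1 = 3.
A winning move leaves total XOR = 0, i.e. changes one component's Grundy value g to g ⊕ X where X is the current total.
Stack A: need g' = 2⊕3 = 1. Options: 21−1→G=3, 21−5→G=1, 21−6→G=0. Hits: 1.
Stack B: need g' = 1⊕3 = 2. Options: 13−2→G=0, 13−4→G=4, 13−5→G=4, 13−6→G=3, 13−8→G=2. Hits: 1.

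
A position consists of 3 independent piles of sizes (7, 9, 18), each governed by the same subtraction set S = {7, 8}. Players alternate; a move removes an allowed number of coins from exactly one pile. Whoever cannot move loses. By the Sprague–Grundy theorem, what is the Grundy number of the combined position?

0

All piles use S = {7, 8}:
G(0) = 0
G(1) = mex{} = 0
G(2) = mex{} = 0
G(3) = mex{} = 0
G(4) = mex{} = 0
G(5) = mex{} = 0
G(6) = mex{} = 0
G(7) = mex{0} = 1
G(8) = mex{0,0} = 1
G(9) = mex{0,0} = 1
G(10) = mex{0,0} = 1
G(11) = mex{0,0} = 1
G(12) = mex{0,0} = 1
G(13) = mex{0,0} = 1
G(14) = mex{1,0} = 2
G(15) = mex{1,1} = 0
G(16) = mex{1,1} = 0
G(17) = mex{1,1} = 0
G(18) = mex{1,1} = 0
Pile A: G(7) = 1.
Pile B: G(9) = 1.
Pile C: G(18) = 0.
Combined Grundy value = 1 ⊕ 1 ⊕ 0 = 0.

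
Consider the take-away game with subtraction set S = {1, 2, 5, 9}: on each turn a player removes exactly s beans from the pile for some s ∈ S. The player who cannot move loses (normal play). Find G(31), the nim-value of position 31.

1

n :  0  1  2  3  4  5  6  7  8  9 10 11 12 13 14 15 16 17 18 19 20 21 22 23 24 25 26 27 28 29 30 31
G :  0  1  2  0  1  2  0  1  2  3  0  1  2  0  1  2  0  1  2  3  0  1  2  0  1  2  0  1  2  3  0  1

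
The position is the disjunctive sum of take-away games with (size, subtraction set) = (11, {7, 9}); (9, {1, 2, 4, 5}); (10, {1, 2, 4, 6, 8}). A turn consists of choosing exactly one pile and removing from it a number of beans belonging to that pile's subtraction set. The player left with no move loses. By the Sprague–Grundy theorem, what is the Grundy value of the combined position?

1

Pile A, S = {7, 9}:
n :  0  1  2  3  4  5  6  7  8  9 10 11
G :  0  0  0  0  0  0  0  1  1  1  1  1
G_A(11) = 1.
Pile B, S = {1, 2, 4, 5}:
n : 0 1 2 3 4 5 6 7 8 9
G : 0 1 2 0 1 2 0 1 2 0
G_B(9) = 0.
Pile C, S = {1, 2, 4, 6, 8}:
G(0) = 0
G(1) = mex{0} = 1
G(2) = mex{1,0} = 2
G(3) = mex{2,1} = 0
G(4) = mex{0,2,0} = 1
G(5) = mex{1,0,1} = 2
G(6) = mex{2,1,2,0} = 3
G(7) = mex{3,2,0,1} = 4
G(8) = mex{4,3,1,2,0} = 5
G(9) = mex{5,4,2,0,1} = 3
G(10) = mex{3,5,3,1,2} = 0
G_C(10) = 0.
Combined Grundy value = 1 ⊕ 0 ⊕ 0 = 1.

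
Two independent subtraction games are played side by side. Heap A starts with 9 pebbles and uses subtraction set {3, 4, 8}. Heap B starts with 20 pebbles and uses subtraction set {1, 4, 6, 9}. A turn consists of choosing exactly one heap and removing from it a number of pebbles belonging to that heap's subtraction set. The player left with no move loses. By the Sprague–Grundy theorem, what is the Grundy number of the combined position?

3

Heap A, S = {3, 4, 8}:
G(0) = 0
G(1) = mex{} = 0
G(2) = mex{} = 0
G(3) = mex{0} = 1
G(4) = mex{0,0} = 1
G(5) = mex{0,0} = 1
G(6) = mex{1,0} = 2
G(7) = mex{1,1} = 0
G(8) = mex{1,1,0} = 2
G(9) = mex{2,1,0} = 3
G_A(9) = 3.
Heap B, S = {1, 4, 6, 9}:
n :  0  1  2  3  4  5  6  7  8  9 10 11 12 13 14 15 16 17 18 19 20
G :  0  1  0  1  2  0  1  0  1  2  0  1  0  1  2  0  1  0  1  2  0
G_B(20) = 0.
Combined Grundy value = 3 ⊕ 0 = 3.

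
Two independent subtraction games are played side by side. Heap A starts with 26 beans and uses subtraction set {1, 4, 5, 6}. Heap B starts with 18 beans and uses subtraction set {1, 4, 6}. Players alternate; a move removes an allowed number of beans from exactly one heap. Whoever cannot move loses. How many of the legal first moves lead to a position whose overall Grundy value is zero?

1

Heap A, S = {1, 4, 5, 6}:
n :  0  1  2  3  4  5  6  7  8  9 10 11 12 13 14 15 16 17 18 19 20 21 22 23 24 25 26
G :  0  1  0  1  2  3  2  3  4  0  1  0  1  2  3  2  3  4  0  1  0  1  2  3  2  3  4
G_A(26) = 4.
Heap B, S = {1, 4, 6}:
n :  0  1  2  3  4  5  6  7  8  9 10 11 12 13 14 15 16 17 18
G :  0  1  0  1  2  0  1  0  1  2  0  1  0  1  2  0  1  0  1
G_B(18) = 1.
Combined Grundy value = 4 ⊕ 1 = 5.
A winning move leaves total XOR = 0, i.e. changes one component's Grundy value g to g ⊕ X where X is the current total.
Heap A: need g' = 4⊕5 = 1. Options: 26−1→G=3, 26−4→G=2, 26−5→G=1, 26−6→G=0. Hits: 1.
Heap B: need g' = 1⊕5 = 4. Options: 18−1→G=0, 18−4→G=2, 18−6→G=0. Hits: 0.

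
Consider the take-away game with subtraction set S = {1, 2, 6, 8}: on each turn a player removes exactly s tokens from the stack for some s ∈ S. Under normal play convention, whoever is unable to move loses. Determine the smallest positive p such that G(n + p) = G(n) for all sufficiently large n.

7

n :  0  1  2  3  4  5  6  7  8  9 10 11 12 13 14 15 16
G :  0  1  2  0  1  2  3  0  1  2  0  1  2  3  0  1  2
G(n+7) = G(n) holds for n = 0,…,7 (a full window of length max(S) = 8), so the sequence is purely periodic with period 7.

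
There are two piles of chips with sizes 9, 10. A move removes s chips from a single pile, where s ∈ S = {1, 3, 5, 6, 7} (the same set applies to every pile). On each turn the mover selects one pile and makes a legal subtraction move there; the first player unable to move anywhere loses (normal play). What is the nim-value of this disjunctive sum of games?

All piles use S = {1, 3, 5, 6, 7}:
n :  0  1  2  3  4  5  6  7  8  9 10
G :  0  1  0  1  0  1  2  3  2  3  2
Pile A: G(9) = 3.
Pile B: G(10) = 2.
Combined Grundy value = 3 ⊕ 2 = 1.

1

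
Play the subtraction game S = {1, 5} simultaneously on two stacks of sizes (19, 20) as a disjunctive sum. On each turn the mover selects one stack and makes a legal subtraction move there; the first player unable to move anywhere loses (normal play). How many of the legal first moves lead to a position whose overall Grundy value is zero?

4

All stacks use S = {1, 5}:
n :  0  1  2  3  4  5  6  7  8  9 10 11 12 13 14 15 16 17 18 19 20
G :  0  1  0  1  0  1  0  1  0  1  0  1  0  1  0  1  0  1  0  1  0
Stack A: G(19) = 1.
Stack B: G(20) = 0.
Combined Grundy value = 1 ⊕ 0 = 1.
A winning move leaves total XOR = 0, i.e. changes one component's Grundy value g to g ⊕ X where X is the current total.
Stack A: need g' = 1⊕1 = 0. Options: 19−1→G=0, 19−5→G=0. Hits: 2.
Stack B: need g' = 0⊕1 = 1. Options: 20−1→G=1, 20−5→G=1. Hits: 2.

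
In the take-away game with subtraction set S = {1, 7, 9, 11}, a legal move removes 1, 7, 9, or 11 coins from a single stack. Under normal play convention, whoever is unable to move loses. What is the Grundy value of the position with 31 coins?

1

G(0) = 0
G(1) = mex{0} = 1
G(2) = mex{1} = 0
G(3) = mex{0} = 1
G(4) = mex{1} = 0
G(5) = mex{0} = 1
G(6) = mex{1} = 0
G(7) = mex{0,0} = 1
G(8) = mex{1,1} = 0
G(9) = mex{0,0,0} = 1
G(10) = mex{1,1,1} = 0
G(11) = mex{0,0,0,0} = 1
G(12) = mex{1,1,1,1} = 0
G(13) = mex{0,0,0,0} = 1
G(14) = mex{1,1,1,1} = 0
G(15) = mex{0,0,0,0} = 1
G(16) = mex{1,1,1,1} = 0
G(17) = mex{0,0,0,0} = 1
G(18) = mex{1,1,1,1} = 0
G(19) = mex{0,0,0,0} = 1
G(20) = mex{1,1,1,1} = 0
G(21) = mex{0,0,0,0} = 1
G(22) = mex{1,1,1,1} = 0
G(23) = mex{0,0,0,0} = 1
G(24) = mex{1,1,1,1} = 0
G(25) = mex{0,0,0,0} = 1
G(26) = mex{1,1,1,1} = 0
G(27) = mex{0,0,0,0} = 1
G(28) = mex{1,1,1,1} = 0
G(29) = mex{0,0,0,0} = 1
G(30) = mex{1,1,1,1} = 0
G(31) = mex{0,0,0,0} = 1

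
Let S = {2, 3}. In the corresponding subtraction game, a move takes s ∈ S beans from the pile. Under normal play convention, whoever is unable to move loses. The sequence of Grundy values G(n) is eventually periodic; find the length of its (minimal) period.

G(0) = 0
G(1) = mex{} = 0
G(2) = mex{0} = 1
G(3) = mex{0,0} = 1
G(4) = mex{1,0} = 2
G(5) = mex{1,1} = 0
G(6) = mex{2,1} = 0
G(7) = mex{0,2} = 1
G(8) = mex{0,0} = 1
G(9) = mex{1,0} = 2
G(10) = mex{1,1} = 0
G(11) = mex{2,1} = 0
G(12) = mex{0,2} = 1
G(13) = mex{0,0} = 1
G(14) = mex{1,0} = 2
G(n+5) = G(n) holds for n = 0,…,2 (a full window of length max(S) = 3), so the sequence is purely periodic with period 5.

5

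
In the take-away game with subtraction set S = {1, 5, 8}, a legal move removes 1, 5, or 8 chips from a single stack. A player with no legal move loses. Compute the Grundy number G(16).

1

G(0) = 0
G(1) = mex{0} = 1
G(2) = mex{1} = 0
G(3) = mex{0} = 1
G(4) = mex{1} = 0
G(5) = mex{0,0} = 1
G(6) = mex{1,1} = 0
G(7) = mex{0,0} = 1
G(8) = mex{1,1,0} = 2
G(9) = mex{2,0,1} = 3
G(10) = mex{3,1,0} = 2
G(11) = mex{2,0,1} = 3
G(12) = mex{3,1,0} = 2
G(13) = mex{2,2,1} = 0
G(14) = mex{0,3,0} = 1
G(15) = mex{1,2,1} = 0
G(16) = mex{0,3,2} = 1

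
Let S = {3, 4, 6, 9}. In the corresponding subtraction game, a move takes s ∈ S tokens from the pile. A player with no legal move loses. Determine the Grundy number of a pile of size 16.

1

G(0) = 0
G(1) = mex{} = 0
G(2) = mex{} = 0
G(3) = mex{0} = 1
G(4) = mex{0,0} = 1
G(5) = mex{0,0} = 1
G(6) = mex{1,0,0} = 2
G(7) = mex{1,1,0} = 2
G(8) = mex{1,1,0} = 2
G(9) = mex{2,1,1,0} = 3
G(10) = mex{2,2,1,0} = 3
G(11) = mex{2,2,1,0} = 3
G(12) = mex{3,2,2,1} = 0
G(13) = mex{3,3,2,1} = 0
G(14) = mex{3,3,2,1} = 0
G(15) = mex{0,3,3,2} = 1
G(16) = mex{0,0,3,2} = 1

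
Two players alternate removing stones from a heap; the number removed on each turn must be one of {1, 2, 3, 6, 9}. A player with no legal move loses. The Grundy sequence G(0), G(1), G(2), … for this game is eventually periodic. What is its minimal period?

4

G(0) = 0
G(1) = mex{0} = 1
G(2) = mex{1,0} = 2
G(3) = mex{2,1,0} = 3
G(4) = mex{3,2,1} = 0
G(5) = mex{0,3,2} = 1
G(6) = mex{1,0,3,0} = 2
G(7) = mex{2,1,0,1} = 3
G(8) = mex{3,2,1,2} = 0
G(9) = mex{0,3,2,3,0} = 1
G(10) = mex{1,0,3,0,1} = 2
G(11) = mex{2,1,0,1,2} = 3
G(12) = mex{3,2,1,2,3} = 0
G(13) = mex{0,3,2,3,0} = 1
G(14) = mex{1,0,3,0,1} = 2
G(n+4) = G(n) holds for n = 0,…,8 (a full window of length max(S) = 9), so the sequence is purely periodic with period 4.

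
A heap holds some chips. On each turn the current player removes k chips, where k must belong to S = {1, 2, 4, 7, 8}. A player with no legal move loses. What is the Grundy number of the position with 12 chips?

G(0) = 0
G(1) = mex{0} = 1
G(2) = mex{1,0} = 2
G(3) = mex{2,1} = 0
G(4) = mex{0,2,0} = 1
G(5) = mex{1,0,1} = 2
G(6) = mex{2,1,2} = 0
G(7) = mex{0,2,0,0} = 1
G(8) = mex{1,0,1,1,0} = 2
G(9) = mex{2,1,2,2,1} = 0
G(10) = mex{0,2,0,0,2} = 1
G(11) = mex{1,0,1,1,0} = 2
G(12) = mex{2,1,2,2,1} = 0

0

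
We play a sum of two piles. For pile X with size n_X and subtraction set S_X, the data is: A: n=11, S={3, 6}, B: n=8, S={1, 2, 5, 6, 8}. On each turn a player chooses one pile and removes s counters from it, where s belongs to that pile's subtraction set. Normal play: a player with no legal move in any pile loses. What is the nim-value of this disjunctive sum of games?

Pile A, S = {3, 6}:
n :  0  1  2  3  4  5  6  7  8  9 10 11
G :  0  0  0  1  1  1  2  2  2  0  0  0
G_A(11) = 0.
Pile B, S = {1, 2, 5, 6, 8}:
n : 0 1 2 3 4 5 6 7 8
G : 0 1 2 0 1 2 3 0 1
G_B(8) = 1.
Combined Grundy value = 0 ⊕ 1 = 1.

1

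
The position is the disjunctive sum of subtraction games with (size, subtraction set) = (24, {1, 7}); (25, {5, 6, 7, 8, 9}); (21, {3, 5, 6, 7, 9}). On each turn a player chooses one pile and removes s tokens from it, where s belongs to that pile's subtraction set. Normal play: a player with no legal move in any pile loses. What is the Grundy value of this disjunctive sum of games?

1

Pile A, S = {1, 7}:
n :  0  1  2  3  4  5  6  7  8  9 10 11 12 13 14 15 16 17 18 19 20 21 22 23 24
G :  0  1  0  1  0  1  0  1  0  1  0  1  0  1  0  1  0  1  0  1  0  1  0  1  0
G_A(24) = 0.
Pile B, S = {5, 6, 7, 8, 9}:
n :  0  1  2  3  4  5  6  7  8  9 10 11 12 13 14 15 16 17 18 19 20 21 22 23 24 25
G :  0  0  0  0  0  1  1  1  1  1  2  2  2  2  0  0  0  0  0  1  1  1  1  1  2  2
G_B(25) = 2.
Pile C, S = {3, 5, 6, 7, 9}:
G(0) = 0
G(1) = mex{} = 0
G(2) = mex{} = 0
G(3) = mex{0} = 1
G(4) = mex{0} = 1
G(5) = mex{0,0} = 1
G(6) = mex{1,0,0} = 2
G(7) = mex{1,0,0,0} = 2
G(8) = mex{1,1,0,0} = 2
G(9) = mex{2,1,1,0,0} = 3
G(10) = mex{2,1,1,1,0} = 3
G(11) = mex{2,2,1,1,0} = 3
G(12) = mex{3,2,2,1,1} = 0
G(13) = mex{3,2,2,2,1} = 0
G(14) = mex{3,3,2,2,1} = 0
G(15) = mex{0,3,3,2,2} = 1
G(16) = mex{0,3,3,3,2} = 1
G(17) = mex{0,0,3,3,2} = 1
G(18) = mex{1,0,0,3,3} = 2
G(19) = mex{1,0,0,0,3} = 2
G(20) = mex{1,1,0,0,3} = 2
G(21) = mex{2,1,1,0,0} = 3
G_C(21) = 3.
Combined Grundy value = 0 ⊕ 2 ⊕ 3 = 1.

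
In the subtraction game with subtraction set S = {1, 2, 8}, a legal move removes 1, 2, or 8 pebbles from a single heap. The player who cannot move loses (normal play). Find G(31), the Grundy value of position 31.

1

G(0) = 0
G(1) = mex{0} = 1
G(2) = mex{1,0} = 2
G(3) = mex{2,1} = 0
G(4) = mex{0,2} = 1
G(5) = mex{1,0} = 2
G(6) = mex{2,1} = 0
G(7) = mex{0,2} = 1
G(8) = mex{1,0,0} = 2
G(9) = mex{2,1,1} = 0
G(10) = mex{0,2,2} = 1
G(11) = mex{1,0,0} = 2
G(12) = mex{2,1,1} = 0
G(13) = mex{0,2,2} = 1
G(14) = mex{1,0,0} = 2
G(15) = mex{2,1,1} = 0
G(16) = mex{0,2,2} = 1
G(17) = mex{1,0,0} = 2
G(18) = mex{2,1,1} = 0
G(19) = mex{0,2,2} = 1
G(20) = mex{1,0,0} = 2
G(21) = mex{2,1,1} = 0
G(22) = mex{0,2,2} = 1
G(23) = mex{1,0,0} = 2
G(24) = mex{2,1,1} = 0
G(25) = mex{0,2,2} = 1
G(26) = mex{1,0,0} = 2
G(27) = mex{2,1,1} = 0
G(28) = mex{0,2,2} = 1
G(29) = mex{1,0,0} = 2
G(30) = mex{2,1,1} = 0
G(31) = mex{0,2,2} = 1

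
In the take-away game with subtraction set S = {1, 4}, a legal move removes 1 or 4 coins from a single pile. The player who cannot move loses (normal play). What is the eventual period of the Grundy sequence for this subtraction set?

G(0) = 0
G(1) = mex{0} = 1
G(2) = mex{1} = 0
G(3) = mex{0} = 1
G(4) = mex{1,0} = 2
G(5) = mex{2,1} = 0
G(6) = mex{0,0} = 1
G(7) = mex{1,1} = 0
G(8) = mex{0,2} = 1
G(9) = mex{1,0} = 2
G(10) = mex{2,1} = 0
G(11) = mex{0,0} = 1
G(12) = mex{1,1} = 0
G(13) = mex{0,2} = 1
G(14) = mex{1,0} = 2
G(n+5) = G(n) holds for n = 0,…,3 (a full window of length max(S) = 4), so the sequence is purely periodic with period 5.

5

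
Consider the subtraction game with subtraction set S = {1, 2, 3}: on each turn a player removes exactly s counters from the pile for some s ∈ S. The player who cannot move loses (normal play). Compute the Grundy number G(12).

0

n :  0  1  2  3  4  5  6  7  8  9 10 11 12
G :  0  1  2  3  0  1  2  3  0  1  2  3  0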